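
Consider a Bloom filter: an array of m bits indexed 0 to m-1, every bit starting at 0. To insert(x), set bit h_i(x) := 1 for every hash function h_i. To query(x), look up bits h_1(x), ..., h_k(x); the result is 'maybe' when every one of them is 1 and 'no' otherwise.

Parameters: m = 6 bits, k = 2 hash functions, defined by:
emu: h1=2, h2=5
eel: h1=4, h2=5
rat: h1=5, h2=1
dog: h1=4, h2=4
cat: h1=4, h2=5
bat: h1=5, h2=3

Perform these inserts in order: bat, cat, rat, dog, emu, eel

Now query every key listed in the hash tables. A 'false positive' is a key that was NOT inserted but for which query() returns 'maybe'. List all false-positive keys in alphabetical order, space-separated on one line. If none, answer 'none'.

Answer: none

Derivation:
Start: bits=000000
After insert 'bat': sets bits 3 5 -> bits=000101
After insert 'cat': sets bits 4 5 -> bits=000111
After insert 'rat': sets bits 1 5 -> bits=010111
After insert 'dog': sets bits 4 -> bits=010111
After insert 'emu': sets bits 2 5 -> bits=011111
After insert 'eel': sets bits 4 5 -> bits=011111
Not inserted: (none) — query each against bits=011111:
False positives (alphabetical): none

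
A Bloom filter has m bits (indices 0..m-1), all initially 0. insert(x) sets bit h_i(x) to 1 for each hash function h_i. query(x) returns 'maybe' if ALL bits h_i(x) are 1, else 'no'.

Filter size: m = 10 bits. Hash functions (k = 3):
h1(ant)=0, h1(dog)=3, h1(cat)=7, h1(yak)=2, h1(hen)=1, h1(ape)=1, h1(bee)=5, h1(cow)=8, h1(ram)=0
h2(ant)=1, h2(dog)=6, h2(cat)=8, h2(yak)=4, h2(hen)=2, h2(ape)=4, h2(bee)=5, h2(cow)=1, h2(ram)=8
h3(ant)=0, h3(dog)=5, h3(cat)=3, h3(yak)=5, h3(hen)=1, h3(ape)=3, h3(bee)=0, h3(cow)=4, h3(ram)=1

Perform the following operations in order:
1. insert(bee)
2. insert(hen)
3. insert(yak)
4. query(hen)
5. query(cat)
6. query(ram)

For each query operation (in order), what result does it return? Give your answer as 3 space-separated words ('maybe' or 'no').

Start: bits=0000000000
Op 1: insert bee -> sets bits 0 5 -> bits=1000010000
Op 2: insert hen -> sets bits 1 2 -> bits=1110010000
Op 3: insert yak -> sets bits 2 4 5 -> bits=1110110000
Op 4: query hen -> checks bit1=1, bit2=1 (all 1) -> maybe
Op 5: query cat -> checks bit3=0, bit7=0, bit8=0 (has a 0) -> no
Op 6: query ram -> checks bit0=1, bit1=1, bit8=0 (has a 0) -> no
Query results in order: maybe no no

Answer: maybe no no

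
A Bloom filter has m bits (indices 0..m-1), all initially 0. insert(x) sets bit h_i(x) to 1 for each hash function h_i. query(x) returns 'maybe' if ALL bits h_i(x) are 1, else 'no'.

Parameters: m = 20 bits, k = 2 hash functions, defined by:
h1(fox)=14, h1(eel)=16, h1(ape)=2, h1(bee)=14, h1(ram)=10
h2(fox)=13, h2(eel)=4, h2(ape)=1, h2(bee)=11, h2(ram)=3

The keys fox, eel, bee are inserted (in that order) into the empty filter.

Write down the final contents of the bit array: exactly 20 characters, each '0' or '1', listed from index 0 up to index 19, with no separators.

Answer: 00001000000101101000

Derivation:
Start: bits=00000000000000000000
After insert 'fox': sets bits 13 14 -> bits=00000000000001100000
After insert 'eel': sets bits 4 16 -> bits=00001000000001101000
After insert 'bee': sets bits 11 14 -> bits=00001000000101101000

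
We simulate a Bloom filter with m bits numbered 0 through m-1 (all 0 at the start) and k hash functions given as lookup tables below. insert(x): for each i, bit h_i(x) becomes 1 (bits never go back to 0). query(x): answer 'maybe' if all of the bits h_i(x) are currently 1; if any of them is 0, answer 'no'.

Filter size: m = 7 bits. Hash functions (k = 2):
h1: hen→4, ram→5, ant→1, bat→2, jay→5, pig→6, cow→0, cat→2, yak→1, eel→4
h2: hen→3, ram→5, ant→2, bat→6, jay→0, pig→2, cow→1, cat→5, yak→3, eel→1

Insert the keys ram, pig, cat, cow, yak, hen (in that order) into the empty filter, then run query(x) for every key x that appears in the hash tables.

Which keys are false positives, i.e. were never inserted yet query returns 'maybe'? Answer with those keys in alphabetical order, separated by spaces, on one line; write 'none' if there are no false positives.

Start: bits=0000000
After insert 'ram': sets bits 5 -> bits=0000010
After insert 'pig': sets bits 2 6 -> bits=0010011
After insert 'cat': sets bits 2 5 -> bits=0010011
After insert 'cow': sets bits 0 1 -> bits=1110011
After insert 'yak': sets bits 1 3 -> bits=1111011
After insert 'hen': sets bits 3 4 -> bits=1111111
Not inserted: ant bat eel jay — query each against bits=1111111:
query ant: checks bit1=1, bit2=1 (all 1) -> maybe => FALSE POSITIVE
query bat: checks bit2=1, bit6=1 (all 1) -> maybe => FALSE POSITIVE
query eel: checks bit1=1, bit4=1 (all 1) -> maybe => FALSE POSITIVE
query jay: checks bit0=1, bit5=1 (all 1) -> maybe => FALSE POSITIVE
False positives (alphabetical): ant bat eel jay

Answer: ant bat eel jay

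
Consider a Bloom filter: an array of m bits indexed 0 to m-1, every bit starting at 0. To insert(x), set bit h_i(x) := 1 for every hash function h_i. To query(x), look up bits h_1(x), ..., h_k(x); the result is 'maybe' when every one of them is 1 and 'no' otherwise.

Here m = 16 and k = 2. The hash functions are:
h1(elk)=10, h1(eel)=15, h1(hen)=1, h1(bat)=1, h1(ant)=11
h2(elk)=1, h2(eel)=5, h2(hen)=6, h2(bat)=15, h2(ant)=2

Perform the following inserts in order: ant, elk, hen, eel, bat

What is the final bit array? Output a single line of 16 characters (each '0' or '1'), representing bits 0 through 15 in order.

Answer: 0110011000110001

Derivation:
Start: bits=0000000000000000
After insert 'ant': sets bits 2 11 -> bits=0010000000010000
After insert 'elk': sets bits 1 10 -> bits=0110000000110000
After insert 'hen': sets bits 1 6 -> bits=0110001000110000
After insert 'eel': sets bits 5 15 -> bits=0110011000110001
After insert 'bat': sets bits 1 15 -> bits=0110011000110001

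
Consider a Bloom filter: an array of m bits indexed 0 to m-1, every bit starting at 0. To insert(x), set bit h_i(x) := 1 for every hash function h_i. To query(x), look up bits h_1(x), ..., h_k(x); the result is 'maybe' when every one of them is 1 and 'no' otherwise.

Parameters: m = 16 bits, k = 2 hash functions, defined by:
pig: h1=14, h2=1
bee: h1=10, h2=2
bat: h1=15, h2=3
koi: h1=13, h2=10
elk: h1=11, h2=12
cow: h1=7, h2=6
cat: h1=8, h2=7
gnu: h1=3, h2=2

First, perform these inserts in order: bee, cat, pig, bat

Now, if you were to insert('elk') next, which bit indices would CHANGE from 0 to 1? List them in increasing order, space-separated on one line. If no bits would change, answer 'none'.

Start: bits=0000000000000000
After insert 'bee': sets bits 2 10 -> bits=0010000000100000
After insert 'cat': sets bits 7 8 -> bits=0010000110100000
After insert 'pig': sets bits 1 14 -> bits=0110000110100010
After insert 'bat': sets bits 3 15 -> bits=0111000110100011
insert 'elk' would touch bits 11 12; currently bit11=0, bit12=0
Bits that are 0 among those (would change 0->1): 11 12

Answer: 11 12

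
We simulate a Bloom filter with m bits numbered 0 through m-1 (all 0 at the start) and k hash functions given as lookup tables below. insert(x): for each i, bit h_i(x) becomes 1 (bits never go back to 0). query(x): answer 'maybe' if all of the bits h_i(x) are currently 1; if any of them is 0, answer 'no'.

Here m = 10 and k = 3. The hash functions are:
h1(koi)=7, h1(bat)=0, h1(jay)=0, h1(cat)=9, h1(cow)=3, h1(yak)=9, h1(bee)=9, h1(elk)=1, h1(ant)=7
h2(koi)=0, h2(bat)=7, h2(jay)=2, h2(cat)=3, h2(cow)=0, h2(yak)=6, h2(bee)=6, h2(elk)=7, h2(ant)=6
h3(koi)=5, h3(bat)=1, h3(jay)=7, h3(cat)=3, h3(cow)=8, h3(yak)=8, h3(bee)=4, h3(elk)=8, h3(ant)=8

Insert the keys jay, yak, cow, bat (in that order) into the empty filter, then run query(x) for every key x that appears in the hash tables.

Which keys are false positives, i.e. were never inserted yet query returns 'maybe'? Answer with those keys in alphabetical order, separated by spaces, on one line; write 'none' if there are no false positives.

Start: bits=0000000000
After insert 'jay': sets bits 0 2 7 -> bits=1010000100
After insert 'yak': sets bits 6 8 9 -> bits=1010001111
After insert 'cow': sets bits 0 3 8 -> bits=1011001111
After insert 'bat': sets bits 0 1 7 -> bits=1111001111
Not inserted: ant bee cat elk koi — query each against bits=1111001111:
query ant: checks bit6=1, bit7=1, bit8=1 (all 1) -> maybe => FALSE POSITIVE
query bee: checks bit4=0, bit6=1, bit9=1 (has a 0) -> no => not a false positive
query cat: checks bit3=1, bit9=1 (all 1) -> maybe => FALSE POSITIVE
query elk: checks bit1=1, bit7=1, bit8=1 (all 1) -> maybe => FALSE POSITIVE
query koi: checks bit0=1, bit5=0, bit7=1 (has a 0) -> no => not a false positive
False positives (alphabetical): ant cat elk

Answer: ant cat elk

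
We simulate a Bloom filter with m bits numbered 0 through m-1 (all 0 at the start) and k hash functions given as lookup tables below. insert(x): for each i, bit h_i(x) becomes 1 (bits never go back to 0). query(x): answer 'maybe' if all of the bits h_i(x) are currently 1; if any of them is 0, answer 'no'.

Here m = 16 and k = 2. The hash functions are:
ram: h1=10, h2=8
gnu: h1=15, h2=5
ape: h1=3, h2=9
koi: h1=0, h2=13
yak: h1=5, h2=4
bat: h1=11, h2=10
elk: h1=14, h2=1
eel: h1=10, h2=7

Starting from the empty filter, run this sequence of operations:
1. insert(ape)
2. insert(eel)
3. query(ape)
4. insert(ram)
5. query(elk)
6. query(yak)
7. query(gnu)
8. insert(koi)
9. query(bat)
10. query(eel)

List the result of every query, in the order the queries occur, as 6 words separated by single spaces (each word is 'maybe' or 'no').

Start: bits=0000000000000000
Op 1: insert ape -> sets bits 3 9 -> bits=0001000001000000
Op 2: insert eel -> sets bits 7 10 -> bits=0001000101100000
Op 3: query ape -> checks bit3=1, bit9=1 (all 1) -> maybe
Op 4: insert ram -> sets bits 8 10 -> bits=0001000111100000
Op 5: query elk -> checks bit1=0, bit14=0 (has a 0) -> no
Op 6: query yak -> checks bit4=0, bit5=0 (has a 0) -> no
Op 7: query gnu -> checks bit5=0, bit15=0 (has a 0) -> no
Op 8: insert koi -> sets bits 0 13 -> bits=1001000111100100
Op 9: query bat -> checks bit10=1, bit11=0 (has a 0) -> no
Op 10: query eel -> checks bit7=1, bit10=1 (all 1) -> maybe
Query results in order: maybe no no no no maybe

Answer: maybe no no no no maybe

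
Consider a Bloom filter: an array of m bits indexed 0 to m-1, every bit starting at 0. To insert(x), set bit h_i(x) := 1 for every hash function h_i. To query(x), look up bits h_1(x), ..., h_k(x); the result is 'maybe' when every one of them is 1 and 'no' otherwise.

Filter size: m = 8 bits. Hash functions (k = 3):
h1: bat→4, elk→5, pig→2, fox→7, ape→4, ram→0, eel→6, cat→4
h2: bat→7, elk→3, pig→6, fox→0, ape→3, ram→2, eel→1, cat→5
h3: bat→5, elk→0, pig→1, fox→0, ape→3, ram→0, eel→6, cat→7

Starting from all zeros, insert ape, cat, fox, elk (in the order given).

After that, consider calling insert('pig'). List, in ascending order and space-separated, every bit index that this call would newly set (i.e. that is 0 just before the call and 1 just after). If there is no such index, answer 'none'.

Start: bits=00000000
After insert 'ape': sets bits 3 4 -> bits=00011000
After insert 'cat': sets bits 4 5 7 -> bits=00011101
After insert 'fox': sets bits 0 7 -> bits=10011101
After insert 'elk': sets bits 0 3 5 -> bits=10011101
insert 'pig' would touch bits 1 2 6; currently bit1=0, bit2=0, bit6=0
Bits that are 0 among those (would change 0->1): 1 2 6

Answer: 1 2 6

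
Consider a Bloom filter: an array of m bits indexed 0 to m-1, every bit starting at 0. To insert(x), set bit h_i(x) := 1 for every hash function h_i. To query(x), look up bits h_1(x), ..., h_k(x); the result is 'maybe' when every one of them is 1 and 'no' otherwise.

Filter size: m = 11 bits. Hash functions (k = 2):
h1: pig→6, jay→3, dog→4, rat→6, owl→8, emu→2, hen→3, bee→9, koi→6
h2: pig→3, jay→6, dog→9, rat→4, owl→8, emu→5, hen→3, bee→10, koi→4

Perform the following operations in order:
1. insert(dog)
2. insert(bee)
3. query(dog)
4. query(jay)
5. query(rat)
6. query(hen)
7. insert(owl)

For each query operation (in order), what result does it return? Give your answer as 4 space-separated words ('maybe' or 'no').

Answer: maybe no no no

Derivation:
Start: bits=00000000000
Op 1: insert dog -> sets bits 4 9 -> bits=00001000010
Op 2: insert bee -> sets bits 9 10 -> bits=00001000011
Op 3: query dog -> checks bit4=1, bit9=1 (all 1) -> maybe
Op 4: query jay -> checks bit3=0, bit6=0 (has a 0) -> no
Op 5: query rat -> checks bit4=1, bit6=0 (has a 0) -> no
Op 6: query hen -> checks bit3=0 (has a 0) -> no
Op 7: insert owl -> sets bits 8 -> bits=00001000111
Query results in order: maybe no no no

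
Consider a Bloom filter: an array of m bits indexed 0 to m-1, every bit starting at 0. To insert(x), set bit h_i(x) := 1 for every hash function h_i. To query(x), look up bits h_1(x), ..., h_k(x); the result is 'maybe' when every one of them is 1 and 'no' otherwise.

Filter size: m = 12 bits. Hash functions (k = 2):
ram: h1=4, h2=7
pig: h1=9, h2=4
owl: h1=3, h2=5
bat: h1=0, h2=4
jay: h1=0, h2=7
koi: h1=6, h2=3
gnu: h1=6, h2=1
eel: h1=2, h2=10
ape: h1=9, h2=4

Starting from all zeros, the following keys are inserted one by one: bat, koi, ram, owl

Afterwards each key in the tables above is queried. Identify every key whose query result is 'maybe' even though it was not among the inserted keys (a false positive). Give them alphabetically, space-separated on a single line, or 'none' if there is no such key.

Answer: jay

Derivation:
Start: bits=000000000000
After insert 'bat': sets bits 0 4 -> bits=100010000000
After insert 'koi': sets bits 3 6 -> bits=100110100000
After insert 'ram': sets bits 4 7 -> bits=100110110000
After insert 'owl': sets bits 3 5 -> bits=100111110000
Not inserted: ape eel gnu jay pig — query each against bits=100111110000:
query ape: checks bit4=1, bit9=0 (has a 0) -> no => not a false positive
query eel: checks bit2=0, bit10=0 (has a 0) -> no => not a false positive
query gnu: checks bit1=0, bit6=1 (has a 0) -> no => not a false positive
query jay: checks bit0=1, bit7=1 (all 1) -> maybe => FALSE POSITIVE
query pig: checks bit4=1, bit9=0 (has a 0) -> no => not a false positive
False positives (alphabetical): jay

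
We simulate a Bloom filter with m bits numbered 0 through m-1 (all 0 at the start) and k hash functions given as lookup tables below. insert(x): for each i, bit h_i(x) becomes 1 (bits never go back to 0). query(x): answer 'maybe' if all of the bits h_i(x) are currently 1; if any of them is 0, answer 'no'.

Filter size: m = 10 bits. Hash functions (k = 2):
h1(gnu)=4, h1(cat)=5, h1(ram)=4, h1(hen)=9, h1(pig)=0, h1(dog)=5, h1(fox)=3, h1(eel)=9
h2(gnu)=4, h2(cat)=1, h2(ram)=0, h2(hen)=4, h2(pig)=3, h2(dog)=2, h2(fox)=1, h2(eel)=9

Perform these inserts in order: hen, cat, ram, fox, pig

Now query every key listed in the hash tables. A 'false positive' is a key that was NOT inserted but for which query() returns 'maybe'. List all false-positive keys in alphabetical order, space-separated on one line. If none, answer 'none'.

Answer: eel gnu

Derivation:
Start: bits=0000000000
After insert 'hen': sets bits 4 9 -> bits=0000100001
After insert 'cat': sets bits 1 5 -> bits=0100110001
After insert 'ram': sets bits 0 4 -> bits=1100110001
After insert 'fox': sets bits 1 3 -> bits=1101110001
After insert 'pig': sets bits 0 3 -> bits=1101110001
Not inserted: dog eel gnu — query each against bits=1101110001:
query dog: checks bit2=0, bit5=1 (has a 0) -> no => not a false positive
query eel: checks bit9=1 (all 1) -> maybe => FALSE POSITIVE
query gnu: checks bit4=1 (all 1) -> maybe => FALSE POSITIVE
False positives (alphabetical): eel gnu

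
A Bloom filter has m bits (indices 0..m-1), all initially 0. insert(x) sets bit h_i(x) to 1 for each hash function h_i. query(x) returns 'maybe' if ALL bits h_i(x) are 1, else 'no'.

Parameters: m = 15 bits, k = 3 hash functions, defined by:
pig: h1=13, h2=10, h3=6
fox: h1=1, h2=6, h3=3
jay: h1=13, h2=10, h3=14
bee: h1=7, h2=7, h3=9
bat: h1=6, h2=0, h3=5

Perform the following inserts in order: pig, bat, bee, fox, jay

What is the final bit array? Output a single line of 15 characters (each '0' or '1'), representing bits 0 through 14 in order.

Answer: 110101110110011

Derivation:
Start: bits=000000000000000
After insert 'pig': sets bits 6 10 13 -> bits=000000100010010
After insert 'bat': sets bits 0 5 6 -> bits=100001100010010
After insert 'bee': sets bits 7 9 -> bits=100001110110010
After insert 'fox': sets bits 1 3 6 -> bits=110101110110010
After insert 'jay': sets bits 10 13 14 -> bits=110101110110011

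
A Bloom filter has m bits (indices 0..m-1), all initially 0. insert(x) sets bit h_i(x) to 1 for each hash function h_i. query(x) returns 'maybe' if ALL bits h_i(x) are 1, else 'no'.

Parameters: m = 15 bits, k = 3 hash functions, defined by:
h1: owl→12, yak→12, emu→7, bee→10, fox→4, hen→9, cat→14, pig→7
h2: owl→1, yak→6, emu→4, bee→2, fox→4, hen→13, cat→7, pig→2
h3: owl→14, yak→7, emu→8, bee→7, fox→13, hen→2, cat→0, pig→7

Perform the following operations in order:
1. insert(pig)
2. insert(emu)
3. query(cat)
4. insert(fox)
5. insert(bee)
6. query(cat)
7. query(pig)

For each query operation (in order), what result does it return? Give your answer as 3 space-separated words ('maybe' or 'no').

Start: bits=000000000000000
Op 1: insert pig -> sets bits 2 7 -> bits=001000010000000
Op 2: insert emu -> sets bits 4 7 8 -> bits=001010011000000
Op 3: query cat -> checks bit0=0, bit7=1, bit14=0 (has a 0) -> no
Op 4: insert fox -> sets bits 4 13 -> bits=001010011000010
Op 5: insert bee -> sets bits 2 7 10 -> bits=001010011010010
Op 6: query cat -> checks bit0=0, bit7=1, bit14=0 (has a 0) -> no
Op 7: query pig -> checks bit2=1, bit7=1 (all 1) -> maybe
Query results in order: no no maybe

Answer: no no maybe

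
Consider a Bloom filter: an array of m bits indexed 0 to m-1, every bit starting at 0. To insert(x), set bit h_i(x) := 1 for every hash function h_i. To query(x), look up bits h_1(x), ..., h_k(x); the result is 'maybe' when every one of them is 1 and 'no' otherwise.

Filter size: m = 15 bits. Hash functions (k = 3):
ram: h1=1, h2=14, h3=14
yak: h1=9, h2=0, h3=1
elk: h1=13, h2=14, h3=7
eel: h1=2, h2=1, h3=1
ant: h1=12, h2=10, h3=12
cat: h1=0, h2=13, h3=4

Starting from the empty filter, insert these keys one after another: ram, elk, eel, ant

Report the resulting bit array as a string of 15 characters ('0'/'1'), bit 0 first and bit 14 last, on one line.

Start: bits=000000000000000
After insert 'ram': sets bits 1 14 -> bits=010000000000001
After insert 'elk': sets bits 7 13 14 -> bits=010000010000011
After insert 'eel': sets bits 1 2 -> bits=011000010000011
After insert 'ant': sets bits 10 12 -> bits=011000010010111

Answer: 011000010010111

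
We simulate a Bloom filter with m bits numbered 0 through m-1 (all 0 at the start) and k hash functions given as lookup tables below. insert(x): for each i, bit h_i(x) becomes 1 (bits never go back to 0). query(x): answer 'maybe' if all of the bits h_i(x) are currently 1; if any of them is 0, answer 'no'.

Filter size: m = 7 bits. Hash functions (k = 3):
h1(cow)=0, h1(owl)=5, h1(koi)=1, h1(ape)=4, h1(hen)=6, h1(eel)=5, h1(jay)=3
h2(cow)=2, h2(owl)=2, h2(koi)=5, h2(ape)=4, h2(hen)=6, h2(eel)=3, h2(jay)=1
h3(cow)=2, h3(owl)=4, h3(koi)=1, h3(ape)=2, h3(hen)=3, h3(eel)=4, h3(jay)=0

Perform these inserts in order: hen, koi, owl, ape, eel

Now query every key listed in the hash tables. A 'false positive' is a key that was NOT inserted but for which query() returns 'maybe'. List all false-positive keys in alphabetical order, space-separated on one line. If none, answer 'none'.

Answer: none

Derivation:
Start: bits=0000000
After insert 'hen': sets bits 3 6 -> bits=0001001
After insert 'koi': sets bits 1 5 -> bits=0101011
After insert 'owl': sets bits 2 4 5 -> bits=0111111
After insert 'ape': sets bits 2 4 -> bits=0111111
After insert 'eel': sets bits 3 4 5 -> bits=0111111
Not inserted: cow jay — query each against bits=0111111:
query cow: checks bit0=0, bit2=1 (has a 0) -> no => not a false positive
query jay: checks bit0=0, bit1=1, bit3=1 (has a 0) -> no => not a false positive
False positives (alphabetical): none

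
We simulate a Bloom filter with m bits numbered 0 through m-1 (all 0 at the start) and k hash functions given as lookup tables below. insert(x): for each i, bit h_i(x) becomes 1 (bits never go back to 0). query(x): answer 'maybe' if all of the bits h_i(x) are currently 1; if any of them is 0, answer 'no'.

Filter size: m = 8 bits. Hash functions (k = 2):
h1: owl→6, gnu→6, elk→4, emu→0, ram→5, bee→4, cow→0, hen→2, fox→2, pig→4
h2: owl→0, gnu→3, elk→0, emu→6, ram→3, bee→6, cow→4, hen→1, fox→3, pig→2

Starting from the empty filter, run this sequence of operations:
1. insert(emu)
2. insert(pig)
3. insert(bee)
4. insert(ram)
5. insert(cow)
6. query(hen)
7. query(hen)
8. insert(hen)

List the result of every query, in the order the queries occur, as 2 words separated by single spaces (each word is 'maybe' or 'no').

Start: bits=00000000
Op 1: insert emu -> sets bits 0 6 -> bits=10000010
Op 2: insert pig -> sets bits 2 4 -> bits=10101010
Op 3: insert bee -> sets bits 4 6 -> bits=10101010
Op 4: insert ram -> sets bits 3 5 -> bits=10111110
Op 5: insert cow -> sets bits 0 4 -> bits=10111110
Op 6: query hen -> checks bit1=0, bit2=1 (has a 0) -> no
Op 7: query hen -> checks bit1=0, bit2=1 (has a 0) -> no
Op 8: insert hen -> sets bits 1 2 -> bits=11111110
Query results in order: no no

Answer: no no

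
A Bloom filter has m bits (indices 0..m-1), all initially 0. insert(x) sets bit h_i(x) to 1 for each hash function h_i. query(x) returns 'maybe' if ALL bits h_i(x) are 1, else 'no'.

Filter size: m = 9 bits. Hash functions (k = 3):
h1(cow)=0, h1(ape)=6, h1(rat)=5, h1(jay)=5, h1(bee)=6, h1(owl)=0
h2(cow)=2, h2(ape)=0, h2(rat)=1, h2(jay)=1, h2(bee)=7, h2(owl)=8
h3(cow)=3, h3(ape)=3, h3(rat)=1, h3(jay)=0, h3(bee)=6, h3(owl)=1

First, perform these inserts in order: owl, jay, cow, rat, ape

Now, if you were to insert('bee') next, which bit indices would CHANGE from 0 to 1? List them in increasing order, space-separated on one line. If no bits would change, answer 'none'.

Answer: 7

Derivation:
Start: bits=000000000
After insert 'owl': sets bits 0 1 8 -> bits=110000001
After insert 'jay': sets bits 0 1 5 -> bits=110001001
After insert 'cow': sets bits 0 2 3 -> bits=111101001
After insert 'rat': sets bits 1 5 -> bits=111101001
After insert 'ape': sets bits 0 3 6 -> bits=111101101
insert 'bee' would touch bits 6 7; currently bit6=1, bit7=0
Bits that are 0 among those (would change 0->1): 7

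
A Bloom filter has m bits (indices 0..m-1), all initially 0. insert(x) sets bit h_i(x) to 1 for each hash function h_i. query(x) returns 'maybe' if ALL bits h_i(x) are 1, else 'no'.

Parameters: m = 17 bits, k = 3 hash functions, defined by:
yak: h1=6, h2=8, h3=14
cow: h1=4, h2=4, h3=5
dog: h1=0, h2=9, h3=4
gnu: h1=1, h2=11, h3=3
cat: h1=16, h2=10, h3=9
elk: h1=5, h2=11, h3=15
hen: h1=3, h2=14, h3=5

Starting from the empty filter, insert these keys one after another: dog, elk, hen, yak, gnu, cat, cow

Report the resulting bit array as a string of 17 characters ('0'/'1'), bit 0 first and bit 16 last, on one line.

Start: bits=00000000000000000
After insert 'dog': sets bits 0 4 9 -> bits=10001000010000000
After insert 'elk': sets bits 5 11 15 -> bits=10001100010100010
After insert 'hen': sets bits 3 5 14 -> bits=10011100010100110
After insert 'yak': sets bits 6 8 14 -> bits=10011110110100110
After insert 'gnu': sets bits 1 3 11 -> bits=11011110110100110
After insert 'cat': sets bits 9 10 16 -> bits=11011110111100111
After insert 'cow': sets bits 4 5 -> bits=11011110111100111

Answer: 11011110111100111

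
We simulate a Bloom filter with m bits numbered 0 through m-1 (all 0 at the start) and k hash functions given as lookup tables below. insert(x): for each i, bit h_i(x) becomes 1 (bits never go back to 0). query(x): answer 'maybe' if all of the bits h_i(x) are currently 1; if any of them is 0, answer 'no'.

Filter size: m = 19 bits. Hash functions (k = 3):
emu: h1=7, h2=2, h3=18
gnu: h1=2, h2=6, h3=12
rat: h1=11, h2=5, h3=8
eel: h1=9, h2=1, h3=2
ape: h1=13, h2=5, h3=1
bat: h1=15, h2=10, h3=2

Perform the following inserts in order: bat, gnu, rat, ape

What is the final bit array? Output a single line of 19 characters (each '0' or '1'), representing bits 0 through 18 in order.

Start: bits=0000000000000000000
After insert 'bat': sets bits 2 10 15 -> bits=0010000000100001000
After insert 'gnu': sets bits 2 6 12 -> bits=0010001000101001000
After insert 'rat': sets bits 5 8 11 -> bits=0010011010111001000
After insert 'ape': sets bits 1 5 13 -> bits=0110011010111101000

Answer: 0110011010111101000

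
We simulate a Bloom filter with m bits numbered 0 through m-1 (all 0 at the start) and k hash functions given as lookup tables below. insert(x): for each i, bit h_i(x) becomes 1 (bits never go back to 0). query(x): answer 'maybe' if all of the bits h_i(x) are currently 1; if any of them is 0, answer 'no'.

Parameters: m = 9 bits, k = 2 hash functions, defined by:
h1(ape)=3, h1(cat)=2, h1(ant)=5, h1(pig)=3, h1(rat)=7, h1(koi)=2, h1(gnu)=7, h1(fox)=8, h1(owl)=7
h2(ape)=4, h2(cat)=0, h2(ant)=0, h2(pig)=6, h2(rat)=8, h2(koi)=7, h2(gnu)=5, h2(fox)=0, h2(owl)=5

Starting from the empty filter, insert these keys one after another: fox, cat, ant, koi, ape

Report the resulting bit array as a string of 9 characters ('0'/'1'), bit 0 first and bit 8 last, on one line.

Answer: 101111011

Derivation:
Start: bits=000000000
After insert 'fox': sets bits 0 8 -> bits=100000001
After insert 'cat': sets bits 0 2 -> bits=101000001
After insert 'ant': sets bits 0 5 -> bits=101001001
After insert 'koi': sets bits 2 7 -> bits=101001011
After insert 'ape': sets bits 3 4 -> bits=101111011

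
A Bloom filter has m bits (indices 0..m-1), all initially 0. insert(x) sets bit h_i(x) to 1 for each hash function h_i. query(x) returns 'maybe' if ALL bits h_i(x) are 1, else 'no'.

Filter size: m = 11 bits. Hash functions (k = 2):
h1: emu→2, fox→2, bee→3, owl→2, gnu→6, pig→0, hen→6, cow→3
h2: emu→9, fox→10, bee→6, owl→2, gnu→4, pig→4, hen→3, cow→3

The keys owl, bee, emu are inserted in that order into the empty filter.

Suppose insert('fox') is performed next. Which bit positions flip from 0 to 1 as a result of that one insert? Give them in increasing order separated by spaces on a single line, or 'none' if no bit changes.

Start: bits=00000000000
After insert 'owl': sets bits 2 -> bits=00100000000
After insert 'bee': sets bits 3 6 -> bits=00110010000
After insert 'emu': sets bits 2 9 -> bits=00110010010
insert 'fox' would touch bits 2 10; currently bit2=1, bit10=0
Bits that are 0 among those (would change 0->1): 10

Answer: 10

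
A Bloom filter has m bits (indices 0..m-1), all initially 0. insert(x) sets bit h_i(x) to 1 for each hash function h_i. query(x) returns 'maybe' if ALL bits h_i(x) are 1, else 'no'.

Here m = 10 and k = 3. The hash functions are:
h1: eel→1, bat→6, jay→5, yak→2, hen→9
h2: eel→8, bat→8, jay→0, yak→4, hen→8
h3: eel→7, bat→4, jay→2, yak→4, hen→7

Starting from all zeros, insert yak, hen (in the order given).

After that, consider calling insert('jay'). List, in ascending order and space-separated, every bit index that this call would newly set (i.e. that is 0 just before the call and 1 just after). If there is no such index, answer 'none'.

Start: bits=0000000000
After insert 'yak': sets bits 2 4 -> bits=0010100000
After insert 'hen': sets bits 7 8 9 -> bits=0010100111
insert 'jay' would touch bits 0 2 5; currently bit0=0, bit2=1, bit5=0
Bits that are 0 among those (would change 0->1): 0 5

Answer: 0 5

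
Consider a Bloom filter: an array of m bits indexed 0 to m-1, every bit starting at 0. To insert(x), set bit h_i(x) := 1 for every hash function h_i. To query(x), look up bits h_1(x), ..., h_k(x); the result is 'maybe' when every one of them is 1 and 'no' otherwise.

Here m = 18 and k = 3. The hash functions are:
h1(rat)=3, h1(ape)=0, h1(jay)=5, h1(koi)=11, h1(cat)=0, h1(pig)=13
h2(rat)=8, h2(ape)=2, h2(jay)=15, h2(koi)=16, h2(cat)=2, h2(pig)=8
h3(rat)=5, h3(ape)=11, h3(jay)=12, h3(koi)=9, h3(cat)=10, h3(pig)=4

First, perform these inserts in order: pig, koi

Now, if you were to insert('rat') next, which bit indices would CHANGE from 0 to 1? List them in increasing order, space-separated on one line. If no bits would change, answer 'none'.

Answer: 3 5

Derivation:
Start: bits=000000000000000000
After insert 'pig': sets bits 4 8 13 -> bits=000010001000010000
After insert 'koi': sets bits 9 11 16 -> bits=000010001101010010
insert 'rat' would touch bits 3 5 8; currently bit3=0, bit5=0, bit8=1
Bits that are 0 among those (would change 0->1): 3 5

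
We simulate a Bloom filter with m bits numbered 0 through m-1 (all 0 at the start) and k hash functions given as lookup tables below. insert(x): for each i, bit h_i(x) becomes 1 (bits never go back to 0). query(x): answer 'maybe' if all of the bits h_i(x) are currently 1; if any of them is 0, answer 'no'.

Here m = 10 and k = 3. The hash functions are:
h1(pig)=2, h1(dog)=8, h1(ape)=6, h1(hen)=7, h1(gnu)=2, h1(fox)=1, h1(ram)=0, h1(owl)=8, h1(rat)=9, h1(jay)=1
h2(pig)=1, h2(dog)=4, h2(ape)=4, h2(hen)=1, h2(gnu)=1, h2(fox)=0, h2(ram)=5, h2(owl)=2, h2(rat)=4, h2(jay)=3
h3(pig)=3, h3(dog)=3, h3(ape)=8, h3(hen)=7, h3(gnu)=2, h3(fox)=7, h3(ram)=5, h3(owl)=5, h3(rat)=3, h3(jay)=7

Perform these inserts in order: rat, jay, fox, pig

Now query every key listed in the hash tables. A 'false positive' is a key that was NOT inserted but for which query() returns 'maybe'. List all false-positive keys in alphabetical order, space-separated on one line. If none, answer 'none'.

Answer: gnu hen

Derivation:
Start: bits=0000000000
After insert 'rat': sets bits 3 4 9 -> bits=0001100001
After insert 'jay': sets bits 1 3 7 -> bits=0101100101
After insert 'fox': sets bits 0 1 7 -> bits=1101100101
After insert 'pig': sets bits 1 2 3 -> bits=1111100101
Not inserted: ape dog gnu hen owl ram — query each against bits=1111100101:
query ape: checks bit4=1, bit6=0, bit8=0 (has a 0) -> no => not a false positive
query dog: checks bit3=1, bit4=1, bit8=0 (has a 0) -> no => not a false positive
query gnu: checks bit1=1, bit2=1 (all 1) -> maybe => FALSE POSITIVE
query hen: checks bit1=1, bit7=1 (all 1) -> maybe => FALSE POSITIVE
query owl: checks bit2=1, bit5=0, bit8=0 (has a 0) -> no => not a false positive
query ram: checks bit0=1, bit5=0 (has a 0) -> no => not a false positive
False positives (alphabetical): gnu hen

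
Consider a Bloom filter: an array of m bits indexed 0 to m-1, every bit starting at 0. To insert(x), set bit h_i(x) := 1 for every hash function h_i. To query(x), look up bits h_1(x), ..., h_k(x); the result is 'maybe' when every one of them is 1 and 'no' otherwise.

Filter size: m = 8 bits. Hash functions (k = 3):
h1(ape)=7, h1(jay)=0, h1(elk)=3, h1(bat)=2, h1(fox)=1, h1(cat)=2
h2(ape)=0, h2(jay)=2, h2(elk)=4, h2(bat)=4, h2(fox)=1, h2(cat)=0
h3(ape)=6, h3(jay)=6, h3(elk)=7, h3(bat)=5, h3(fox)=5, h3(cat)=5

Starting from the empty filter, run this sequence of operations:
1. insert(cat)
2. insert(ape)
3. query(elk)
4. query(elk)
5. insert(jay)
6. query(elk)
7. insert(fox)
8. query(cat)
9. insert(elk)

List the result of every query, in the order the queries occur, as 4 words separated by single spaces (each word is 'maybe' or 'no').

Start: bits=00000000
Op 1: insert cat -> sets bits 0 2 5 -> bits=10100100
Op 2: insert ape -> sets bits 0 6 7 -> bits=10100111
Op 3: query elk -> checks bit3=0, bit4=0, bit7=1 (has a 0) -> no
Op 4: query elk -> checks bit3=0, bit4=0, bit7=1 (has a 0) -> no
Op 5: insert jay -> sets bits 0 2 6 -> bits=10100111
Op 6: query elk -> checks bit3=0, bit4=0, bit7=1 (has a 0) -> no
Op 7: insert fox -> sets bits 1 5 -> bits=11100111
Op 8: query cat -> checks bit0=1, bit2=1, bit5=1 (all 1) -> maybe
Op 9: insert elk -> sets bits 3 4 7 -> bits=11111111
Query results in order: no no no maybe

Answer: no no no maybe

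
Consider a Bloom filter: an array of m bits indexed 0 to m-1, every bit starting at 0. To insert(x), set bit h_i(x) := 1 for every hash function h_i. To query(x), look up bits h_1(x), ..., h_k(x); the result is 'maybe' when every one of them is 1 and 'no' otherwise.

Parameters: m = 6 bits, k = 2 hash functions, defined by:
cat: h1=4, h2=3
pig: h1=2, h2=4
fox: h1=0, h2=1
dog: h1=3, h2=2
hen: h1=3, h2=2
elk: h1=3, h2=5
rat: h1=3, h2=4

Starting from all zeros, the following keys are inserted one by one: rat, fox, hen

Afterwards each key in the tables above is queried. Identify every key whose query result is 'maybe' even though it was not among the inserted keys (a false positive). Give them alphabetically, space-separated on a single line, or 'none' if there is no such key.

Answer: cat dog pig

Derivation:
Start: bits=000000
After insert 'rat': sets bits 3 4 -> bits=000110
After insert 'fox': sets bits 0 1 -> bits=110110
After insert 'hen': sets bits 2 3 -> bits=111110
Not inserted: cat dog elk pig — query each against bits=111110:
query cat: checks bit3=1, bit4=1 (all 1) -> maybe => FALSE POSITIVE
query dog: checks bit2=1, bit3=1 (all 1) -> maybe => FALSE POSITIVE
query elk: checks bit3=1, bit5=0 (has a 0) -> no => not a false positive
query pig: checks bit2=1, bit4=1 (all 1) -> maybe => FALSE POSITIVE
False positives (alphabetical): cat dog pig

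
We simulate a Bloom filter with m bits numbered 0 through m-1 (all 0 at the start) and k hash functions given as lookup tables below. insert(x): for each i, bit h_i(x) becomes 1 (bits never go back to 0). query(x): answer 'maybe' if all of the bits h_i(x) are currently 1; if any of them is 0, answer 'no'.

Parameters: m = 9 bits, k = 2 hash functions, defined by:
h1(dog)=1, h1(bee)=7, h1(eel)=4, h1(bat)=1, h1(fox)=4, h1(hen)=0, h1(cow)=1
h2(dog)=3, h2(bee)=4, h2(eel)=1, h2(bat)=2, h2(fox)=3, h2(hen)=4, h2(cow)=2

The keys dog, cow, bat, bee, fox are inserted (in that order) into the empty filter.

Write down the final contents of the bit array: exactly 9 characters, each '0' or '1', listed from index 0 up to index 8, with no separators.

Answer: 011110010

Derivation:
Start: bits=000000000
After insert 'dog': sets bits 1 3 -> bits=010100000
After insert 'cow': sets bits 1 2 -> bits=011100000
After insert 'bat': sets bits 1 2 -> bits=011100000
After insert 'bee': sets bits 4 7 -> bits=011110010
After insert 'fox': sets bits 3 4 -> bits=011110010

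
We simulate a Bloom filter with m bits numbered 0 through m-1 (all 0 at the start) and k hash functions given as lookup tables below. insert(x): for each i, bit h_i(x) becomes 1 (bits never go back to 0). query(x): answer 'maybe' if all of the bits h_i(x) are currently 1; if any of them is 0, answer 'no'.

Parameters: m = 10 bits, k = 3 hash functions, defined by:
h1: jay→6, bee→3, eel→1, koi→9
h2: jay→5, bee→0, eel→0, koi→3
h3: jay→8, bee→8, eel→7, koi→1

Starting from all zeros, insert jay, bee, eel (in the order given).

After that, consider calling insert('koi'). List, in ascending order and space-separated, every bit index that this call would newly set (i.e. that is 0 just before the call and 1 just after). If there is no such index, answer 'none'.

Answer: 9

Derivation:
Start: bits=0000000000
After insert 'jay': sets bits 5 6 8 -> bits=0000011010
After insert 'bee': sets bits 0 3 8 -> bits=1001011010
After insert 'eel': sets bits 0 1 7 -> bits=1101011110
insert 'koi' would touch bits 1 3 9; currently bit1=1, bit3=1, bit9=0
Bits that are 0 among those (would change 0->1): 9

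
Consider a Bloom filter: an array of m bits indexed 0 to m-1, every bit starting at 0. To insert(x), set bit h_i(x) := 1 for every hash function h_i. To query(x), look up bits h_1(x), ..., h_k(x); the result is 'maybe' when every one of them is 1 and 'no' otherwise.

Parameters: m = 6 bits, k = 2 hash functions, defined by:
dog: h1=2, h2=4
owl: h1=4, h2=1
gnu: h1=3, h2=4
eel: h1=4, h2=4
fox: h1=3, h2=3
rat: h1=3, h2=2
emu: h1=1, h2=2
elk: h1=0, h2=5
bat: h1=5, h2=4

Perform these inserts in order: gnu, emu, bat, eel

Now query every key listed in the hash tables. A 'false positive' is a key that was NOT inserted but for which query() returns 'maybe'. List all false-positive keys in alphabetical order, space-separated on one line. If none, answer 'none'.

Start: bits=000000
After insert 'gnu': sets bits 3 4 -> bits=000110
After insert 'emu': sets bits 1 2 -> bits=011110
After insert 'bat': sets bits 4 5 -> bits=011111
After insert 'eel': sets bits 4 -> bits=011111
Not inserted: dog elk fox owl rat — query each against bits=011111:
query dog: checks bit2=1, bit4=1 (all 1) -> maybe => FALSE POSITIVE
query elk: checks bit0=0, bit5=1 (has a 0) -> no => not a false positive
query fox: checks bit3=1 (all 1) -> maybe => FALSE POSITIVE
query owl: checks bit1=1, bit4=1 (all 1) -> maybe => FALSE POSITIVE
query rat: checks bit2=1, bit3=1 (all 1) -> maybe => FALSE POSITIVE
False positives (alphabetical): dog fox owl rat

Answer: dog fox owl rat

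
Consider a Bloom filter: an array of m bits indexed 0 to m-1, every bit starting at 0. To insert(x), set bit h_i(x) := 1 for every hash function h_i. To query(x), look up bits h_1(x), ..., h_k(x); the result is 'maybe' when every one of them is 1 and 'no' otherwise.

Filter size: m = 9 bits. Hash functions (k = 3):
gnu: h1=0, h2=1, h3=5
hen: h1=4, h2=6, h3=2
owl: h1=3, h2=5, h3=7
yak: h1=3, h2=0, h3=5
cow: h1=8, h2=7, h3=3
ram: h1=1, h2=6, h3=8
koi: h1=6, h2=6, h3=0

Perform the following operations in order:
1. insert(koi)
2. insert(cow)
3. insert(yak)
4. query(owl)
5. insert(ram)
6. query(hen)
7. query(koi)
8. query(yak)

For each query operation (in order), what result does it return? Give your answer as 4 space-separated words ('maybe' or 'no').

Answer: maybe no maybe maybe

Derivation:
Start: bits=000000000
Op 1: insert koi -> sets bits 0 6 -> bits=100000100
Op 2: insert cow -> sets bits 3 7 8 -> bits=100100111
Op 3: insert yak -> sets bits 0 3 5 -> bits=100101111
Op 4: query owl -> checks bit3=1, bit5=1, bit7=1 (all 1) -> maybe
Op 5: insert ram -> sets bits 1 6 8 -> bits=110101111
Op 6: query hen -> checks bit2=0, bit4=0, bit6=1 (has a 0) -> no
Op 7: query koi -> checks bit0=1, bit6=1 (all 1) -> maybe
Op 8: query yak -> checks bit0=1, bit3=1, bit5=1 (all 1) -> maybe
Query results in order: maybe no maybe maybe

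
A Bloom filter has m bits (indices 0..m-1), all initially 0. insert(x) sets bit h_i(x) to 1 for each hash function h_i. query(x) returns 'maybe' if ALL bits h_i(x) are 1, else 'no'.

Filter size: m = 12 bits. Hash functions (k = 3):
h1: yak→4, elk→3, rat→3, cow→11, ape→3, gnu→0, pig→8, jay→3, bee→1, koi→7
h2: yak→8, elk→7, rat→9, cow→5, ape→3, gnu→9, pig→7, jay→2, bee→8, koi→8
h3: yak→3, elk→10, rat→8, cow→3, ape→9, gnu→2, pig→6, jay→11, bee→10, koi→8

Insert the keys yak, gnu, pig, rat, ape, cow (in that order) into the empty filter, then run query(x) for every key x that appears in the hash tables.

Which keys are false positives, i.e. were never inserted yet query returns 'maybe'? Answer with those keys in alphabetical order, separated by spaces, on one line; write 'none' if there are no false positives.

Answer: jay koi

Derivation:
Start: bits=000000000000
After insert 'yak': sets bits 3 4 8 -> bits=000110001000
After insert 'gnu': sets bits 0 2 9 -> bits=101110001100
After insert 'pig': sets bits 6 7 8 -> bits=101110111100
After insert 'rat': sets bits 3 8 9 -> bits=101110111100
After insert 'ape': sets bits 3 9 -> bits=101110111100
After insert 'cow': sets bits 3 5 11 -> bits=101111111101
Not inserted: bee elk jay koi — query each against bits=101111111101:
query bee: checks bit1=0, bit8=1, bit10=0 (has a 0) -> no => not a false positive
query elk: checks bit3=1, bit7=1, bit10=0 (has a 0) -> no => not a false positive
query jay: checks bit2=1, bit3=1, bit11=1 (all 1) -> maybe => FALSE POSITIVE
query koi: checks bit7=1, bit8=1 (all 1) -> maybe => FALSE POSITIVE
False positives (alphabetical): jay koi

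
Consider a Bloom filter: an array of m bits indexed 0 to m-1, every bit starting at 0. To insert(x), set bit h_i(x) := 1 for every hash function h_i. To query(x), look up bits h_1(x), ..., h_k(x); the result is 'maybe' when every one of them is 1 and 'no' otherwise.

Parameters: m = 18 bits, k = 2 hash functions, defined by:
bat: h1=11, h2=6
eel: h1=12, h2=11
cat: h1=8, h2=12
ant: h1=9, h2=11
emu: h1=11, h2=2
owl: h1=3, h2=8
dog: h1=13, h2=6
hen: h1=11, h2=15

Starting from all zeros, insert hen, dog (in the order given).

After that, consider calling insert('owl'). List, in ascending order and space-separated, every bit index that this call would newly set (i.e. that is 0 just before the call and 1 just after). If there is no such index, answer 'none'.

Answer: 3 8

Derivation:
Start: bits=000000000000000000
After insert 'hen': sets bits 11 15 -> bits=000000000001000100
After insert 'dog': sets bits 6 13 -> bits=000000100001010100
insert 'owl' would touch bits 3 8; currently bit3=0, bit8=0
Bits that are 0 among those (would change 0->1): 3 8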